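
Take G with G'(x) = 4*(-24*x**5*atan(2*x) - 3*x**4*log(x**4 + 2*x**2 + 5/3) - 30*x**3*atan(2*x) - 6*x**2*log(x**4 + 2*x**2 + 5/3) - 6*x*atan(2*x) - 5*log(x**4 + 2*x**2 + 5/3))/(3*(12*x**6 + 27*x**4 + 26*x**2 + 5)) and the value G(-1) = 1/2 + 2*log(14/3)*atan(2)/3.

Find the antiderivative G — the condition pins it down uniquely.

Recognize the product-rule pattern: G'(x) = u'v + uv' with u = -2*atan(2*x)/3, v = log(x**4 + 2*x**2 + 5/3), so integration by parts undoes it.
A general antiderivative is -2*log(x**4 + 2*x**2 + 5/3)*atan(2*x)/3 + C.
The condition gives C = 1/2 + 2*log(14/3)*atan(2)/3 - (2*log(14/3)*atan(2)/3) = 1/2.
So G(x) = -(4*log(x**4 + 2*x**2 + 5/3)*atan(2*x) - 3)/6.
Check: d/dx[-(4*log(x**4 + 2*x**2 + 5/3)*atan(2*x) - 3)/6] = (-96*x**5*atan(2*x) - 12*x**4*log(x**4 + 2*x**2 + 5/3) - 120*x**3*atan(2*x) - 24*x**2*log(x**4 + 2*x**2 + 5/3) - 24*x*atan(2*x) - 20*log(x**4 + 2*x**2 + 5/3))/(36*x**6 + 81*x**4 + 78*x**2 + 15), which equals G'(x).

G(x) = -(4*log(x**4 + 2*x**2 + 5/3)*atan(2*x) - 3)/6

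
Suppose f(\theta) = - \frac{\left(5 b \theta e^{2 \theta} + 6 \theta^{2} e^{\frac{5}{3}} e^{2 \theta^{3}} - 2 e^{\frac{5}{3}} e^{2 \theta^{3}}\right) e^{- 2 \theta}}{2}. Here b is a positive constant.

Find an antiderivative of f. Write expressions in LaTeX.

An antiderivative is F(\theta) = \frac{- 5 b \theta^{2} - 2 e^{2 \theta^{3} - 2 \theta + \frac{5}{3}}}{4}.

Whatever form F(\theta) takes, F'(\theta) = f(\theta) is non-negotiable.
Check: d/d\theta[\frac{- 5 b \theta^{2} - 2 e^{2 \theta^{3} - 2 \theta + \frac{5}{3}}}{4}] = - \frac{5 b \theta}{2} - 3 \theta^{2} e^{\frac{5}{3}} e^{- 2 \theta} e^{2 \theta^{3}} + e^{\frac{5}{3}} e^{- 2 \theta} e^{2 \theta^{3}}, which equals f(\theta).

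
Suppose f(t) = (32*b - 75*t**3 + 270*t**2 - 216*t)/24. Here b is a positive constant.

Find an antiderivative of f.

An antiderivative is F(t) = -t*(-128*b + 75*t**3 - 360*t**2 + 432*t)/96.

A candidate is checked by its d/dt: the result must match f(t).
Check: d/dt[-t*(-128*b + 75*t**3 - 360*t**2 + 432*t)/96] = 4*b/3 - 25*t**3/8 + 45*t**2/4 - 9*t, which equals f(t).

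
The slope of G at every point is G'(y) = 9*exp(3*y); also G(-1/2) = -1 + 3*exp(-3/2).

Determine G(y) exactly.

G(y) = 3*exp(3*y) - 1

The proposed G(y) is checked by its d/dy: the result must match the given G'(y).
A general antiderivative is 3*exp(3*y) + C.
The condition gives C = -1 + 3*exp(-3/2) - (3*exp(-3/2)) = -1.
So G(y) = 3*exp(3*y) - 1.
Check: d/dy[3*exp(3*y) - 1] = 9*exp(3*y) = G'(y).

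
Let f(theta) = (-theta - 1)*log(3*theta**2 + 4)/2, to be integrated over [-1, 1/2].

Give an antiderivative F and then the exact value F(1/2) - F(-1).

Antiderivative: F(theta) = (3*theta**2 + 3*theta*(-theta - 2)*log(3*theta**2 + 4) + 12*theta - 4*log(theta**2 + 4/3) - 8*sqrt(3)*atan(sqrt(3)*theta/2))/12; value = -2*sqrt(3)*atan(sqrt(3)/2)/3 - 5*log(19/4)/16 - log(7)/4 - 2*sqrt(3)*atan(sqrt(3)/4)/3 - log(19/12)/3 + log(7/3)/3 + 21/16

For F(theta) to be correct the identity F'(theta) - f(theta) = 0 must hold.
F(theta) = (3*theta**2 + 3*theta*(-theta - 2)*log(3*theta**2 + 4) + 12*theta - 4*log(theta**2 + 4/3) - 8*sqrt(3)*atan(sqrt(3)*theta/2))/12 is an antiderivative of f.
Check: d/dtheta[(3*theta**2 + 3*theta*(-theta - 2)*log(3*theta**2 + 4) + 12*theta - 4*log(theta**2 + 4/3) - 8*sqrt(3)*atan(sqrt(3)*theta/2))/12] = -theta*log(3*theta**2 + 4)/2 - log(3*theta**2 + 4)/2, which equals f(theta).
F(1/2) = -5*log(19/4)/16 - 2*sqrt(3)*atan(sqrt(3)/4)/3 - log(19/12)/3 + 9/16; F(-1) = -3/4 - log(7/3)/3 + log(7)/4 + 2*sqrt(3)*atan(sqrt(3)/2)/3.
Integral = F(1/2) - F(-1) = -2*sqrt(3)*atan(sqrt(3)/2)/3 - 5*log(19/4)/16 - log(7)/4 - 2*sqrt(3)*atan(sqrt(3)/4)/3 - log(19/12)/3 + log(7/3)/3 + 21/16.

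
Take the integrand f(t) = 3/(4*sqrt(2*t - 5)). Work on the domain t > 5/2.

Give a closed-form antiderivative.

An antiderivative is F(t) = 3*sqrt(2*t - 5)/4.

For F(t) to be correct the identity F'(t) - f(t) = 0 must hold.
Check: d/dt[3*sqrt(2*t - 5)/4] = 3/(4*sqrt(2*t - 5)) = f(t).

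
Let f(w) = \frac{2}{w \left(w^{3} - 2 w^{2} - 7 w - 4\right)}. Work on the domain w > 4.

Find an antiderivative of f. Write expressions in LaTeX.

Factor the denominator (w \left(w - 4\right) \left(w + 1\right)^{2}) and decompose: f = \frac{12}{25 \left(w + 1\right)} + \frac{2}{5 \left(w + 1\right)^{2}} + \frac{1}{50 \left(w - 4\right)} - \frac{1}{2 w}; each piece integrates to a log, atan, or power term.
Check: d/dw[\frac{- 25 w \log{\left(w \right)} + w \log{\left(w - 4 \right)} + 24 w \log{\left(w + 1 \right)} - 25 \log{\left(w \right)} + \log{\left(w - 4 \right)} + 24 \log{\left(w + 1 \right)} - 20}{50 w + 50}] = \frac{2}{w^{4} - 2 w^{3} - 7 w^{2} - 4 w}, which equals f(w).

An antiderivative is F(w) = \frac{- 25 w \log{\left(w \right)} + w \log{\left(w - 4 \right)} + 24 w \log{\left(w + 1 \right)} - 25 \log{\left(w \right)} + \log{\left(w - 4 \right)} + 24 \log{\left(w + 1 \right)} - 20}{50 w + 50}.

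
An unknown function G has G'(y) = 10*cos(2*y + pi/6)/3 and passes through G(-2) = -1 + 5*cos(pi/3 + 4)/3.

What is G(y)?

Any candidate G(y) must reproduce the stated G'(y) exactly.
A general antiderivative is 5*sin(2*y + pi/6)/3 + C.
The condition gives C = -1 + 5*cos(pi/3 + 4)/3 - (5*cos(pi/3 + 4)/3) = -1.
So G(y) = 5*sin(2*y + pi/6)/3 - 1.
Check: d/dy[5*sin(2*y + pi/6)/3 - 1] = 10*cos(2*y + pi/6)/3 = G'(y).

G(y) = 5*sin(2*y + pi/6)/3 - 1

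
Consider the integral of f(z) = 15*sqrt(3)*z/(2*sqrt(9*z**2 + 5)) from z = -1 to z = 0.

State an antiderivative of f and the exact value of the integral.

Antiderivative: F(z) = 5*sqrt(3*z**2 + 5/3)/2; value = -5*sqrt(42)/6 + 5*sqrt(15)/6

The substitution u = 3*z**2 + 5/3 works: f is exactly (dF/du)*(du/dz) for that inner function.
F(z) = 5*sqrt(3*z**2 + 5/3)/2 is an antiderivative of f.
Check: d/dz[5*sqrt(3*z**2 + 5/3)/2] = 15*sqrt(3)*z/(2*sqrt(9*z**2 + 5)) = f(z).
F(0) = 5*sqrt(15)/6; F(-1) = 5*sqrt(42)/6.
Integral = F(0) - F(-1) = -5*sqrt(42)/6 + 5*sqrt(15)/6.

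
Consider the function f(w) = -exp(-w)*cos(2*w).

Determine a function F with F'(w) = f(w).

Since d/dw undoes antidifferentiation here, F'(w) = f(w) is required of F(w).
Check: d/dw[(-2*sin(2*w) + cos(2*w))*exp(-w)/5] = -exp(-w)*cos(2*w) = f(w).

An antiderivative is F(w) = (-2*sin(2*w) + cos(2*w))*exp(-w)/5.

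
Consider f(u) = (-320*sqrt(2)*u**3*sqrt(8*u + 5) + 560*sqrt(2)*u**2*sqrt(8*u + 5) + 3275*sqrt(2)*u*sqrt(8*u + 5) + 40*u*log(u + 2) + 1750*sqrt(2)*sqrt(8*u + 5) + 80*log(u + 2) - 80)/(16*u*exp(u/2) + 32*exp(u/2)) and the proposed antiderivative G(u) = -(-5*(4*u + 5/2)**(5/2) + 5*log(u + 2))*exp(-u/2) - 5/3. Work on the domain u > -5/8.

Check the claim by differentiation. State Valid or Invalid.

d/du[G] = (-320*sqrt(2)*u**3*sqrt(8*u + 5) + 560*sqrt(2)*u**2*sqrt(8*u + 5) + 3275*sqrt(2)*u*sqrt(8*u + 5) + 40*u*log(u + 2) + 1750*sqrt(2)*sqrt(8*u + 5) + 80*log(u + 2) - 80)/(16*u*exp(u/2) + 32*exp(u/2))
This equals f(u) exactly, so the claim holds.

Valid - the claim checks out under differentiation.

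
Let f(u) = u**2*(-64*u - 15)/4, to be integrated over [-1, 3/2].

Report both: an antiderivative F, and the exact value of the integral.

Antiderivative: F(u) = (-16*u**4 - 5*u**3 - 1)/4; value = -695/32

A first test for any F(u): its u-derivative must equal f(u) identically.
F(u) = (-16*u**4 - 5*u**3 - 1)/4 is an antiderivative of f.
Check: d/du[(-16*u**4 - 5*u**3 - 1)/4] = -16*u**3 - 15*u**2/4, which equals f(u).
F(3/2) = -791/32; F(-1) = -3.
Integral = F(3/2) - F(-1) = -695/32.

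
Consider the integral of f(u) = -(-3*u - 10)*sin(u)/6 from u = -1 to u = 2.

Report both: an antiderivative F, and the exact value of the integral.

A first test for any F(u): its u-derivative must equal f(u) identically.
F(u) = (-3*u*cos(u) + 3*sin(u) - 10*cos(u))/6 is an antiderivative of f.
Check: d/du[(-3*u*cos(u) + 3*sin(u) - 10*cos(u))/6] = u*sin(u)/2 + 5*sin(u)/3, which equals f(u).
F(2) = sin(2)/2 - 8*cos(2)/3; F(-1) = -7*cos(1)/6 - sin(1)/2.
Integral = F(2) - F(-1) = sin(1)/2 + sin(2)/2 + 7*cos(1)/6 - 8*cos(2)/3.

Antiderivative: F(u) = (-3*u*cos(u) + 3*sin(u) - 10*cos(u))/6; value = sin(1)/2 + sin(2)/2 + 7*cos(1)/6 - 8*cos(2)/3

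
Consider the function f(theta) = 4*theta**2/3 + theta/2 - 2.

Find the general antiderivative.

The integrand splits into summands that can be handled one at a time.
Check: d/dtheta[4*theta**3/9 + theta**2/4 - 2*theta] = 4*theta**2/3 + theta/2 - 2 = f(theta).

F(theta) = 4*theta**3/9 + theta**2/4 - 2*theta + C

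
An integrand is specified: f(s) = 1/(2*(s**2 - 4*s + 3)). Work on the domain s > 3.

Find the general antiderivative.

Factor the denominator (2*(s - 3)*(s - 1)) and decompose: f = -1/(4*(s - 1)) + 1/(4*(s - 3)); each piece integrates to a log, atan, or power term.
Check: d/ds[log(s - 3)/4 - log(s - 1)/4] = 1/(2*s**2 - 8*s + 6), which equals f(s).

F(s) = log(s - 3)/4 - log(s - 1)/4 + C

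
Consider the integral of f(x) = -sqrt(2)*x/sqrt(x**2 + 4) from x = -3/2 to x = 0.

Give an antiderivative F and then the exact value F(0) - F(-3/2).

Antiderivative: F(x) = -sqrt(2)*sqrt(x**2 + 4); value = sqrt(2)/2

f matches the chain-rule pattern g'(h)*h' with inner function h(x) = x**2/2 + 2; substituting u = h(x) collapses the integral.
F(x) = -sqrt(2)*sqrt(x**2 + 4) is an antiderivative of f.
Check: d/dx[-sqrt(2)*sqrt(x**2 + 4)] = -sqrt(2)*x/sqrt(x**2 + 4) = f(x).
F(0) = -2*sqrt(2); F(-3/2) = -5*sqrt(2)/2.
Integral = F(0) - F(-3/2) = sqrt(2)/2.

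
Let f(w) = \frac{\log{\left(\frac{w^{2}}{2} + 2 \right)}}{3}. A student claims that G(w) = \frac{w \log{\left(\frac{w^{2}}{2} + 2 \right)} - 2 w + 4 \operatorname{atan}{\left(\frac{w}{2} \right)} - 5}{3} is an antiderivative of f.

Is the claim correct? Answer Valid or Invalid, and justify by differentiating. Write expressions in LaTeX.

d/dw[G] = \frac{\log{\left(\frac{w^{2}}{2} + 2 \right)}}{3}
This equals f(w) exactly, so the claim holds.

Valid - the claim checks out under differentiation.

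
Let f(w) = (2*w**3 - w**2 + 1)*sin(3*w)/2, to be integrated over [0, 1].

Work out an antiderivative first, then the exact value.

Any candidate F(w) must reproduce f(w) exactly when differentiated.
F(w) = -(18*w**3*cos(3*w) - 18*w**2*sin(3*w) - 9*w**2*cos(3*w) + 6*w*sin(3*w) - 12*w*cos(3*w) + 4*sin(3*w) + 11*cos(3*w))/54 is an antiderivative of f.
Check: d/dw[-(18*w**3*cos(3*w) - 18*w**2*sin(3*w) - 9*w**2*cos(3*w) + 6*w*sin(3*w) - 12*w*cos(3*w) + 4*sin(3*w) + 11*cos(3*w))/54] = w**3*sin(3*w) - w**2*sin(3*w)/2 + sin(3*w)/2, which equals f(w).
F(1) = 4*sin(3)/27 - 4*cos(3)/27; F(0) = -11/54.
Integral = F(1) - F(0) = 4*sin(3)/27 - 4*cos(3)/27 + 11/54.

Antiderivative: F(w) = -(18*w**3*cos(3*w) - 18*w**2*sin(3*w) - 9*w**2*cos(3*w) + 6*w*sin(3*w) - 12*w*cos(3*w) + 4*sin(3*w) + 11*cos(3*w))/54; value = 4*sin(3)/27 - 4*cos(3)/27 + 11/54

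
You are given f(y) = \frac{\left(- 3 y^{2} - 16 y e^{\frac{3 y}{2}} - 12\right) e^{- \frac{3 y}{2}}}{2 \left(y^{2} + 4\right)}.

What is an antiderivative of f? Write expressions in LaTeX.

An antiderivative is F(y) = - 4 \log{\left(\frac{y^{2}}{2} + 2 \right)} + e^{- \frac{3 y}{2}}.

Since d/dy undoes antidifferentiation here, F'(y) = f(y) is required of F(y).
Check: d/dy[- 4 \log{\left(\frac{y^{2}}{2} + 2 \right)} + e^{- \frac{3 y}{2}}] = \frac{- 3 y^{2} - 16 y e^{\frac{3 y}{2}} - 12}{2 y^{2} e^{\frac{3 y}{2}} + 8 e^{\frac{3 y}{2}}}, which equals f(y).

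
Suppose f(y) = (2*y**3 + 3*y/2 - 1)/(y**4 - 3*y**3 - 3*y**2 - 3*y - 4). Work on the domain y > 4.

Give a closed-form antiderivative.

An antiderivative is F(y) = (1064*log(y - 4) + 306*log(y + 1) - 5*log(y**2 + 1) + 130*atan(y))/680.

Factor the denominator (2*(y - 4)*(y + 1)*(y**2 + 1)) and decompose: f = -(y - 13)/(68*(y**2 + 1)) + 9/(20*(y + 1)) + 133/(85*(y - 4)); each piece integrates to a log, atan, or power term.
Check: d/dy[(1064*log(y - 4) + 306*log(y + 1) - 5*log(y**2 + 1) + 130*atan(y))/680] = (4*y**3 + 3*y - 2)/(2*y**4 - 6*y**3 - 6*y**2 - 6*y - 8), which equals f(y).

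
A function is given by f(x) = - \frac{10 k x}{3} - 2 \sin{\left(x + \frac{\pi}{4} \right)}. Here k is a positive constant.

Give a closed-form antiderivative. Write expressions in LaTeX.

An antiderivative is F(x) = - \frac{5 k x^{2} - 6 \cos{\left(x + \frac{\pi}{4} \right)}}{3}.

Integrate term by term and add the pieces.
Check: d/dx[- \frac{5 k x^{2} - 6 \cos{\left(x + \frac{\pi}{4} \right)}}{3}] = - \frac{10 k x}{3} - 2 \sin{\left(x + \frac{\pi}{4} \right)} = f(x).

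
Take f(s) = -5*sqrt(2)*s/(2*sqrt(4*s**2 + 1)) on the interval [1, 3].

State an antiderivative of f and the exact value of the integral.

Antiderivative: F(s) = -5*sqrt(2)*sqrt(4*s**2 + 1)/8; value = -5*sqrt(74)/8 + 5*sqrt(10)/8

The substitution u = 2*s**2 + 1/2 works: f is exactly (dF/du)*(du/ds) for that inner function.
F(s) = -5*sqrt(2)*sqrt(4*s**2 + 1)/8 is an antiderivative of f.
Check: d/ds[-5*sqrt(2)*sqrt(4*s**2 + 1)/8] = -5*sqrt(2)*s/(2*sqrt(4*s**2 + 1)) = f(s).
F(3) = -5*sqrt(74)/8; F(1) = -5*sqrt(10)/8.
Integral = F(3) - F(1) = -5*sqrt(74)/8 + 5*sqrt(10)/8.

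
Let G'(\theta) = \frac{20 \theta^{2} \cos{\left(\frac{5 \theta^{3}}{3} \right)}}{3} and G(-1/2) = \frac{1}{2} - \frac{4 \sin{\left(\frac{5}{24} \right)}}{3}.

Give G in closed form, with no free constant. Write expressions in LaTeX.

The substitution u = \frac{5 \theta^{3}}{3} works: G'(\theta) is exactly (dG/du)*(du/d\theta) for that inner function.
A general antiderivative is \frac{4 \sin{\left(\frac{5 \theta^{3}}{3} \right)}}{3} + C.
The condition gives C = \frac{1}{2} - \frac{4 \sin{\left(\frac{5}{24} \right)}}{3} - (- \frac{4 \sin{\left(\frac{5}{24} \right)}}{3}) = \frac{1}{2}.
So G(\theta) = \frac{4 \sin{\left(\frac{5 \theta^{3}}{3} \right)}}{3} + \frac{1}{2}.
Check: d/d\theta[\frac{4 \sin{\left(\frac{5 \theta^{3}}{3} \right)}}{3} + \frac{1}{2}] = \frac{20 \theta^{2} \cos{\left(\frac{5 \theta^{3}}{3} \right)}}{3} = G'(\theta).

G(\theta) = \frac{4 \sin{\left(\frac{5 \theta^{3}}{3} \right)}}{3} + \frac{1}{2}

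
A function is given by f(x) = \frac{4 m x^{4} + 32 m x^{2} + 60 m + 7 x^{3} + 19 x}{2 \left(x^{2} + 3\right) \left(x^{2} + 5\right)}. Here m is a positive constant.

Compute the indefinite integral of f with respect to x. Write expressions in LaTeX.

A first test for any F(x): its x-derivative must equal f(x) identically.
Check: d/dx[\frac{8 m x + 8 \log{\left(x^{2} + 5 \right)} - \log{\left(2 x^{2} + 6 \right)}}{4}] = \frac{4 m x^{4} + 32 m x^{2} + 60 m + 7 x^{3} + 19 x}{2 x^{4} + 16 x^{2} + 30}, which equals f(x).

F(x) = \frac{8 m x + 8 \log{\left(x^{2} + 5 \right)} - \log{\left(2 x^{2} + 6 \right)}}{4} + C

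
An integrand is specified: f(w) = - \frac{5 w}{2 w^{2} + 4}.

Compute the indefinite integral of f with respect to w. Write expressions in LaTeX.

F(w) = - \frac{5 \log{\left(w^{2} + 2 \right)}}{4} + C

The substitution u = w^{2} + 2 works: f is exactly (dF/du)*(du/dw) for that inner function.
Check: d/dw[- \frac{5 \log{\left(w^{2} + 2 \right)}}{4}] = - \frac{5 w}{2 w^{2} + 4} = f(w).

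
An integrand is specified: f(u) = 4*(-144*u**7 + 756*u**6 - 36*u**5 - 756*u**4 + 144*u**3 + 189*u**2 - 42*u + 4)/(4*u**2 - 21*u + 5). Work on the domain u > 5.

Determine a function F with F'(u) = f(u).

Recover f(u) by differentiating a candidate F(u); any mismatch rules it out.
Check: d/du[-24*u**6 + 36*u**4 - 18*u**2 + 4*log(u - 5) - log(2*u - 1/2)] = (-576*u**7 + 3024*u**6 - 144*u**5 - 3024*u**4 + 576*u**3 + 756*u**2 - 168*u + 16)/(4*u**2 - 21*u + 5), which equals f(u).

An antiderivative is F(u) = -24*u**6 + 36*u**4 - 18*u**2 + 4*log(u - 5) - log(2*u - 1/2).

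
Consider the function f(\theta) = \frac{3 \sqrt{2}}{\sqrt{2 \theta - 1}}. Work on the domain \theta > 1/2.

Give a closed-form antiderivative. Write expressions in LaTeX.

Check any antiderivative F(\theta) by computing F'(\theta) and comparing it with f(\theta).
Check: d/d\theta[3 \sqrt{2} \sqrt{2 \theta - 1}] = \frac{3 \sqrt{2}}{\sqrt{2 \theta - 1}} = f(\theta).

An antiderivative is F(\theta) = 3 \sqrt{2} \sqrt{2 \theta - 1}.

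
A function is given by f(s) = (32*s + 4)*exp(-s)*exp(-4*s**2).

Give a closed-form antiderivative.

The substitution u = -4*s**2 - s works: f is exactly (dF/du)*(du/ds) for that inner function.
Check: d/ds[-4*exp(-s)*exp(-4*s**2)] = (32*s + 4)*exp(-s)*exp(-4*s**2) = f(s).

An antiderivative is F(s) = -4*exp(-s)*exp(-4*s**2).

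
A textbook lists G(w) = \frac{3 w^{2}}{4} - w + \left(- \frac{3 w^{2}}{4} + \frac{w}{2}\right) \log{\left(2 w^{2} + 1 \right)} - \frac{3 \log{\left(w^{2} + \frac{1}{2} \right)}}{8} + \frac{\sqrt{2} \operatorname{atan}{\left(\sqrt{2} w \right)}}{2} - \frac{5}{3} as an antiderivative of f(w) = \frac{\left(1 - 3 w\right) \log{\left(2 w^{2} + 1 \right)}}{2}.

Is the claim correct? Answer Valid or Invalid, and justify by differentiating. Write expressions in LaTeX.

d/dw[G] = - \frac{3 w \log{\left(2 w^{2} + 1 \right)}}{2} + \frac{\log{\left(2 w^{2} + 1 \right)}}{2}
This equals f(w) exactly, so the claim holds.

Valid: G'(w) = f(w).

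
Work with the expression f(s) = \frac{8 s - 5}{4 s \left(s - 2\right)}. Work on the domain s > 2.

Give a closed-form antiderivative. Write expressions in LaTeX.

An antiderivative is F(s) = \frac{5 \log{\left(s \right)}}{8} + \frac{11 \log{\left(s - 2 \right)}}{8}.

Factor the denominator (4 s \left(s - 2\right)) and decompose: f = \frac{11}{8 \left(s - 2\right)} + \frac{5}{8 s}; each piece integrates to a log, atan, or power term.
Check: d/ds[\frac{5 \log{\left(s \right)}}{8} + \frac{11 \log{\left(s - 2 \right)}}{8}] = \frac{8 s - 5}{4 s^{2} - 8 s}, which equals f(s).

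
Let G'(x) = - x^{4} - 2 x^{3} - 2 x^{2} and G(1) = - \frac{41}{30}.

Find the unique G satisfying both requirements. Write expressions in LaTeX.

Integrate term by term and add the pieces.
A general antiderivative is - \frac{x^{5}}{5} - \frac{x^{4}}{2} - \frac{2 x^{3}}{3} + C.
The condition gives C = - \frac{41}{30} - (- \frac{41}{30}) = 0.
So G(x) = - \frac{x^{5}}{5} - \frac{x^{4}}{2} - \frac{2 x^{3}}{3}.
Check: d/dx[- \frac{x^{5}}{5} - \frac{x^{4}}{2} - \frac{2 x^{3}}{3}] = - x^{4} - 2 x^{3} - 2 x^{2} = G'(x).

G(x) = - \frac{x^{5}}{5} - \frac{x^{4}}{2} - \frac{2 x^{3}}{3}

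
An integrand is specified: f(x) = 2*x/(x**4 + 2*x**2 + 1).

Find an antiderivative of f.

An antiderivative is F(x) = -1/(x**2 + 1).

f matches the chain-rule pattern g'(h)*h' with inner function h(x) = x**2 + 1; substituting u = h(x) collapses the integral.
Check: d/dx[-1/(x**2 + 1)] = 2*x/(x**4 + 2*x**2 + 1) = f(x).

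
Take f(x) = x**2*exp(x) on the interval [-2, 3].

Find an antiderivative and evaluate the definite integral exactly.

Antiderivative: F(x) = (x**2 - 2*x + 2)*exp(x); value = -10*exp(-2) + 5*exp(3)

Recognize the product-rule pattern: f = u'v + uv' with u = x**2 - 2*x + 2, v = exp(x), so integration by parts undoes it.
F(x) = (x**2 - 2*x + 2)*exp(x) is an antiderivative of f.
Check: d/dx[(x**2 - 2*x + 2)*exp(x)] = x**2*exp(x) = f(x).
F(3) = 5*exp(3); F(-2) = 10*exp(-2).
Integral = F(3) - F(-2) = -10*exp(-2) + 5*exp(3).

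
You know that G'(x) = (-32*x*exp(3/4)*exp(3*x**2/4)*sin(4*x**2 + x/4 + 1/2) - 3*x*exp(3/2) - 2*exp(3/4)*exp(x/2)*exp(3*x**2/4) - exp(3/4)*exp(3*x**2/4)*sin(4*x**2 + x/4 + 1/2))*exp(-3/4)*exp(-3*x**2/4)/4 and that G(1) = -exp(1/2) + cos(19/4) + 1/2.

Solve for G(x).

G(x) = (-2*exp(-3/4)*exp(x/2)*exp(3*x**2/4) + 2*exp(-3/4)*exp(3*x**2/4)*cos(4*x**2 + x/4 + 1/2) + 1)*exp(3/4)*exp(-3*x**2/4)/2

A first test for any G(x): its x-derivative must equal the given G'(x).
A general antiderivative is -exp(x/2) + exp(3/4 - 3*x**2/4)/2 + cos(4*x**2 + x/4 + 1/2) + C.
The condition gives C = -exp(1/2) + cos(19/4) + 1/2 - (-exp(1/2) + cos(19/4) + 1/2) = 0.
So G(x) = (-2*exp(-3/4)*exp(x/2)*exp(3*x**2/4) + 2*exp(-3/4)*exp(3*x**2/4)*cos(4*x**2 + x/4 + 1/2) + 1)*exp(3/4)*exp(-3*x**2/4)/2.
Check: d/dx[(-2*exp(-3/4)*exp(x/2)*exp(3*x**2/4) + 2*exp(-3/4)*exp(3*x**2/4)*cos(4*x**2 + x/4 + 1/2) + 1)*exp(3/4)*exp(-3*x**2/4)/2] = (-32*x*exp(3/4)*exp(3*x**2/4)*sin(4*x**2 + x/4 + 1/2) - 3*x*exp(3/2) - 2*exp(3/4)*exp(x/2)*exp(3*x**2/4) - exp(3/4)*exp(3*x**2/4)*sin(4*x**2 + x/4 + 1/2))*exp(-3/4)*exp(-3*x**2/4)/4 = G'(x).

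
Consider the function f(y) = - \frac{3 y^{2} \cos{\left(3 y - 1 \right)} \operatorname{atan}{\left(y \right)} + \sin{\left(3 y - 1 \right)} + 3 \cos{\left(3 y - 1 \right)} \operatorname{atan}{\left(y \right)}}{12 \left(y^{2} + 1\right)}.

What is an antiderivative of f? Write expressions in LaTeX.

f has the shape u'v + uv' for u = - \frac{\operatorname{atan}{\left(y \right)}}{12} and v = \sin{\left(3 y - 1 \right)} — it is the derivative of the product u*v.
Check: d/dy[- \frac{\sin{\left(3 y - 1 \right)} \operatorname{atan}{\left(y \right)}}{12}] = \frac{- 3 y^{2} \cos{\left(3 y - 1 \right)} \operatorname{atan}{\left(y \right)} - \sin{\left(3 y - 1 \right)} - 3 \cos{\left(3 y - 1 \right)} \operatorname{atan}{\left(y \right)}}{12 y^{2} + 12}, which equals f(y).

An antiderivative is F(y) = - \frac{\sin{\left(3 y - 1 \right)} \operatorname{atan}{\left(y \right)}}{12}.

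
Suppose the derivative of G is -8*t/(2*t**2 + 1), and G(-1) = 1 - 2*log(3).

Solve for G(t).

G(t) = 1 - 2*log(2*t**2 + 1)

G'(t) matches the chain-rule pattern g'(h)*h' with inner function h(t) = 2*t**2 + 1; substituting u = h(t) collapses the integral.
A general antiderivative is -2*log(2*t**2 + 1) + C.
The condition gives C = 1 - 2*log(3) - (-2*log(3)) = 1.
So G(t) = 1 - 2*log(2*t**2 + 1).
Check: d/dt[1 - 2*log(2*t**2 + 1)] = -8*t/(2*t**2 + 1) = G'(t).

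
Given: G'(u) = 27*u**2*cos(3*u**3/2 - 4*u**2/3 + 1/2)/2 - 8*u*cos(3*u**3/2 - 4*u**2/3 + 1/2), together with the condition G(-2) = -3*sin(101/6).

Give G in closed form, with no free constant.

G(u) = 3*sin(3*u**3/2 - 4*u**2/3 + 1/2)

The substitution w = 3*u**3/2 - 4*u**2/3 + 1/2 works: G'(u) is exactly (dG/dw)*(dw/du) for that inner function.
A general antiderivative is 3*sin(3*u**3/2 - 4*u**2/3 + 1/2) + C.
The condition gives C = -3*sin(101/6) - (-3*sin(101/6)) = 0.
So G(u) = 3*sin(3*u**3/2 - 4*u**2/3 + 1/2).
Check: d/du[3*sin(3*u**3/2 - 4*u**2/3 + 1/2)] = 27*u**2*cos(3*u**3/2 - 4*u**2/3 + 1/2)/2 - 8*u*cos(3*u**3/2 - 4*u**2/3 + 1/2) = G'(u).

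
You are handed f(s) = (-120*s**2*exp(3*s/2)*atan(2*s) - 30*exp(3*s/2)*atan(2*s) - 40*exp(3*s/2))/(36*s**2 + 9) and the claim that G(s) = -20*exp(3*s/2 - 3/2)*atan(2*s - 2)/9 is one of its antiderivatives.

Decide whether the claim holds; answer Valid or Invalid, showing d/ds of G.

Invalid: d/ds[G] - f = (480*s**4*exp(3*s/2)*atan(2*s) - 480*s**4*exp(-3/2)*exp(3*s/2)*atan(2*s - 2) - 960*s**3*exp(3*s/2)*atan(2*s) + 960*s**3*exp(-3/2)*exp(3*s/2)*atan(2*s - 2) + 720*s**2*exp(3*s/2)*atan(2*s) - 720*s**2*exp(-3/2)*exp(3*s/2)*atan(2*s - 2) - 160*s**2*exp(-3/2)*exp(3*s/2) + 160*s**2*exp(3*s/2) - 240*s*exp(3*s/2)*atan(2*s) + 240*s*exp(-3/2)*exp(3*s/2)*atan(2*s - 2) - 320*s*exp(3*s/2) + 150*exp(3*s/2)*atan(2*s) - 150*exp(-3/2)*exp(3*s/2)*atan(2*s - 2) - 40*exp(-3/2)*exp(3*s/2) + 200*exp(3*s/2))/(144*s**4 - 288*s**3 + 216*s**2 - 72*s + 45), which is not 0.

d/ds[G] = (-120*s**2*exp(-3/2)*exp(3*s/2)*atan(2*s - 2) + 240*s*exp(-3/2)*exp(3*s/2)*atan(2*s - 2) - 150*exp(-3/2)*exp(3*s/2)*atan(2*s - 2) - 40*exp(-3/2)*exp(3*s/2))/(36*s**2 - 72*s + 45)
d/ds[G] - f(s) = (480*s**4*exp(3*s/2)*atan(2*s) - 480*s**4*exp(-3/2)*exp(3*s/2)*atan(2*s - 2) - 960*s**3*exp(3*s/2)*atan(2*s) + 960*s**3*exp(-3/2)*exp(3*s/2)*atan(2*s - 2) + 720*s**2*exp(3*s/2)*atan(2*s) - 720*s**2*exp(-3/2)*exp(3*s/2)*atan(2*s - 2) - 160*s**2*exp(-3/2)*exp(3*s/2) + 160*s**2*exp(3*s/2) - 240*s*exp(3*s/2)*atan(2*s) + 240*s*exp(-3/2)*exp(3*s/2)*atan(2*s - 2) - 320*s*exp(3*s/2) + 150*exp(3*s/2)*atan(2*s) - 150*exp(-3/2)*exp(3*s/2)*atan(2*s - 2) - 40*exp(-3/2)*exp(3*s/2) + 200*exp(3*s/2))/(144*s**4 - 288*s**3 + 216*s**2 - 72*s + 45) != 0.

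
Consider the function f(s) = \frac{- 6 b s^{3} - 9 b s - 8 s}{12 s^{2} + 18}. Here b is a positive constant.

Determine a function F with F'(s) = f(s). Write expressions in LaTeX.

An antiderivative is F(s) = - \frac{b s^{2}}{4} - \frac{\log{\left(2 s^{2} + 3 \right)}}{3}.

An antiderivative F(s) passes only if d/ds[F] lands on f(s) exactly.
Check: d/ds[- \frac{b s^{2}}{4} - \frac{\log{\left(2 s^{2} + 3 \right)}}{3}] = \frac{- 6 b s^{3} - 9 b s - 8 s}{12 s^{2} + 18} = f(s).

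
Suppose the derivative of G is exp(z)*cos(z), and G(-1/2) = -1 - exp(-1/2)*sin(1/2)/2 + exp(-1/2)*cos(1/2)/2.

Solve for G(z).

G(z) = (exp(z)*sin(z) + exp(z)*cos(z) - 2)/2

Recover the given G'(z) by differentiating a candidate G(z); any mismatch rules it out.
A general antiderivative is exp(z)*sin(z)/2 + exp(z)*cos(z)/2 + C.
The condition gives C = -1 - exp(-1/2)*sin(1/2)/2 + exp(-1/2)*cos(1/2)/2 - (-exp(-1/2)*sin(1/2)/2 + exp(-1/2)*cos(1/2)/2) = -1.
So G(z) = (exp(z)*sin(z) + exp(z)*cos(z) - 2)/2.
Check: d/dz[(exp(z)*sin(z) + exp(z)*cos(z) - 2)/2] = exp(z)*cos(z) = G'(z).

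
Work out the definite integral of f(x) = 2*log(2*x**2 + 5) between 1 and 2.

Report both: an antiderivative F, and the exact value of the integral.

An antiderivative F(x) passes only if d/dx[F] lands on f(x) exactly.
F(x) = 2*x*log(2*x**2 + 5) - 4*x + 2*sqrt(10)*atan(sqrt(10)*x/5) is an antiderivative of f.
Check: d/dx[2*x*log(2*x**2 + 5) - 4*x + 2*sqrt(10)*atan(sqrt(10)*x/5)] = 2*log(2*x**2 + 5) = f(x).
F(2) = -8 + 2*sqrt(10)*atan(2*sqrt(10)/5) + 4*log(13); F(1) = -4 + 2*sqrt(10)*atan(sqrt(10)/5) + 2*log(7).
Integral = F(2) - F(1) = -4 - 2*log(7) - 2*sqrt(10)*atan(sqrt(10)/5) + 2*sqrt(10)*atan(2*sqrt(10)/5) + 4*log(13).

Antiderivative: F(x) = 2*x*log(2*x**2 + 5) - 4*x + 2*sqrt(10)*atan(sqrt(10)*x/5); value = -4 - 2*log(7) - 2*sqrt(10)*atan(sqrt(10)/5) + 2*sqrt(10)*atan(2*sqrt(10)/5) + 4*log(13)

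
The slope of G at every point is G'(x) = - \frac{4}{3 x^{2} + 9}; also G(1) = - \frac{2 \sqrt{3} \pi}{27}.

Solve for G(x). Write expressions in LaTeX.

G(x) = - \frac{4 \sqrt{3} \operatorname{atan}{\left(\frac{\sqrt{3} x}{3} \right)}}{9}

Any candidate G(x) must reproduce the stated G'(x) exactly.
A general antiderivative is - \frac{4 \sqrt{3} \operatorname{atan}{\left(\frac{\sqrt{3} x}{3} \right)}}{9} + C.
The condition gives C = - \frac{2 \sqrt{3} \pi}{27} - (- \frac{2 \sqrt{3} \pi}{27}) = 0.
So G(x) = - \frac{4 \sqrt{3} \operatorname{atan}{\left(\frac{\sqrt{3} x}{3} \right)}}{9}.
Check: d/dx[- \frac{4 \sqrt{3} \operatorname{atan}{\left(\frac{\sqrt{3} x}{3} \right)}}{9}] = - \frac{4}{3 x^{2} + 9} = G'(x).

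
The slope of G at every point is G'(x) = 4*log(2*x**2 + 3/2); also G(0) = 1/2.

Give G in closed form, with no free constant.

G(x) = (8*x*log(2*x**2 + 3/2) - 16*x + 8*sqrt(3)*atan(2*sqrt(3)*x/3) + 1)/2

A candidate passes only if d/dx[G] lands on the given G'(x) exactly.
A general antiderivative is 4*x*log(2*x**2 + 3/2) - 8*x + 4*sqrt(3)*atan(2*sqrt(3)*x/3) + C.
The condition gives C = 1/2 - (0) = 1/2.
So G(x) = (8*x*log(2*x**2 + 3/2) - 16*x + 8*sqrt(3)*atan(2*sqrt(3)*x/3) + 1)/2.
Check: d/dx[(8*x*log(2*x**2 + 3/2) - 16*x + 8*sqrt(3)*atan(2*sqrt(3)*x/3) + 1)/2] = 4*log(2*x**2 + 3/2) = G'(x).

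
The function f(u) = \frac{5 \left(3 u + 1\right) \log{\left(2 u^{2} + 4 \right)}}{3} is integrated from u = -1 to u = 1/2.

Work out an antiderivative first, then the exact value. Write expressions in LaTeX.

A candidate is checked by its d/du: the result must match f(u).
F(u) = \frac{5 \left(- 3 u^{2} + u \left(3 u + 2\right) \log{\left(2 u^{2} + 4 \right)} - 4 u + 6 \log{\left(u^{2} + 2 \right)} + 4 \sqrt{2} \operatorname{atan}{\left(\frac{\sqrt{2} u}{2} \right)}\right)}{6} is an antiderivative of f.
Check: d/du[\frac{5 \left(- 3 u^{2} + u \left(3 u + 2\right) \log{\left(2 u^{2} + 4 \right)} - 4 u + 6 \log{\left(u^{2} + 2 \right)} + 4 \sqrt{2} \operatorname{atan}{\left(\frac{\sqrt{2} u}{2} \right)}\right)}{6}] = 5 u \log{\left(u^{2} + 2 \right)} + 5 u \log{\left(2 \right)} + \frac{5 \log{\left(u^{2} + 2 \right)}}{3} + \frac{5 \log{\left(2 \right)}}{3}, which equals f(u).
F(1/2) = - \frac{55}{24} + \frac{10 \sqrt{2} \operatorname{atan}{\left(\frac{\sqrt{2}}{4} \right)}}{3} + \frac{35 \log{\left(\frac{9}{2} \right)}}{24} + 5 \log{\left(\frac{9}{4} \right)}; F(-1) = - \frac{10 \sqrt{2} \operatorname{atan}{\left(\frac{\sqrt{2}}{2} \right)}}{3} + \frac{5}{6} + \frac{5 \log{\left(6 \right)}}{6} + 5 \log{\left(3 \right)}.
Integral = F(1/2) - F(-1) = - 5 \log{\left(3 \right)} - \frac{25}{8} - \frac{5 \log{\left(6 \right)}}{6} + \frac{10 \sqrt{2} \operatorname{atan}{\left(\frac{\sqrt{2}}{4} \right)}}{3} + \frac{35 \log{\left(\frac{9}{2} \right)}}{24} + \frac{10 \sqrt{2} \operatorname{atan}{\left(\frac{\sqrt{2}}{2} \right)}}{3} + 5 \log{\left(\frac{9}{4} \right)}.

Antiderivative: F(u) = \frac{5 \left(- 3 u^{2} + u \left(3 u + 2\right) \log{\left(2 u^{2} + 4 \right)} - 4 u + 6 \log{\left(u^{2} + 2 \right)} + 4 \sqrt{2} \operatorname{atan}{\left(\frac{\sqrt{2} u}{2} \right)}\right)}{6}; value = - 5 \log{\left(3 \right)} - \frac{25}{8} - \frac{5 \log{\left(6 \right)}}{6} + \frac{10 \sqrt{2} \operatorname{atan}{\left(\frac{\sqrt{2}}{4} \right)}}{3} + \frac{35 \log{\left(\frac{9}{2} \right)}}{24} + \frac{10 \sqrt{2} \operatorname{atan}{\left(\frac{\sqrt{2}}{2} \right)}}{3} + 5 \log{\left(\frac{9}{4} \right)}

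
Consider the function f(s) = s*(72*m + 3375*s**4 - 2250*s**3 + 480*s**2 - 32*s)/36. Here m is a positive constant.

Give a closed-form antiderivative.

An antiderivative is F(s) = m*s**2 + (5*s**2/2 - 2*s/3)**3.

Any candidate F(s) must reproduce f(s) exactly when differentiated.
Check: d/ds[m*s**2 + (5*s**2/2 - 2*s/3)**3] = 2*m*s + 375*s**5/4 - 125*s**4/2 + 40*s**3/3 - 8*s**2/9, which equals f(s).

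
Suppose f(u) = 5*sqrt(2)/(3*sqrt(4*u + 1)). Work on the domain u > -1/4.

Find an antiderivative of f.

Differentiate the proposed F(u) back; it has to land on f(u) exactly.
Check: d/du[5*sqrt(2)*sqrt(4*u + 1)/6] = 5*sqrt(2)/(3*sqrt(4*u + 1)) = f(u).

An antiderivative is F(u) = 5*sqrt(2)*sqrt(4*u + 1)/6.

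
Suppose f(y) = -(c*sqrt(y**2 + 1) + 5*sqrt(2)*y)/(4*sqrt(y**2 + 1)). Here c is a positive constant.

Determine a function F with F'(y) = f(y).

An antiderivative is F(y) = (-c*y - 5*sqrt(2)*sqrt(y**2 + 1))/4.

A first test for any F(y): its y-derivative must equal f(y) identically.
Check: d/dy[(-c*y - 5*sqrt(2)*sqrt(y**2 + 1))/4] = (-c*sqrt(y**2 + 1) - 5*sqrt(2)*y)/(4*sqrt(y**2 + 1)), which equals f(y).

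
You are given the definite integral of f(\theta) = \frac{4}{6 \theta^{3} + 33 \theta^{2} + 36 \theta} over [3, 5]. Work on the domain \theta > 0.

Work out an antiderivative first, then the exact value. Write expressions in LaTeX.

Factor the denominator (3 \theta \left(\theta + 4\right) \left(2 \theta + 3\right)) and decompose: f = - \frac{16}{45 \left(2 \theta + 3\right)} + \frac{1}{15 \left(\theta + 4\right)} + \frac{1}{9 \theta}; each piece integrates to a log, atan, or power term.
F(\theta) = \frac{\log{\left(\theta \right)}}{9} - \frac{8 \log{\left(\theta + \frac{3}{2} \right)}}{45} + \frac{\log{\left(\theta + 4 \right)}}{15} is an antiderivative of f.
Check: d/d\theta[\frac{\log{\left(\theta \right)}}{9} - \frac{8 \log{\left(\theta + \frac{3}{2} \right)}}{45} + \frac{\log{\left(\theta + 4 \right)}}{15}] = \frac{4}{6 \theta^{3} + 33 \theta^{2} + 36 \theta} = f(\theta).
F(5) = - \frac{8 \log{\left(\frac{13}{2} \right)}}{45} + \frac{\log{\left(9 \right)}}{15} + \frac{\log{\left(5 \right)}}{9}; F(3) = - \frac{8 \log{\left(\frac{9}{2} \right)}}{45} + \frac{\log{\left(3 \right)}}{9} + \frac{\log{\left(7 \right)}}{15}.
Integral = F(5) - F(3) = - \frac{8 \log{\left(\frac{13}{2} \right)}}{45} - \frac{\log{\left(7 \right)}}{15} - \frac{\log{\left(3 \right)}}{9} + \frac{\log{\left(9 \right)}}{15} + \frac{\log{\left(5 \right)}}{9} + \frac{8 \log{\left(\frac{9}{2} \right)}}{45}.

Antiderivative: F(\theta) = \frac{\log{\left(\theta \right)}}{9} - \frac{8 \log{\left(\theta + \frac{3}{2} \right)}}{45} + \frac{\log{\left(\theta + 4 \right)}}{15}; value = - \frac{8 \log{\left(\frac{13}{2} \right)}}{45} - \frac{\log{\left(7 \right)}}{15} - \frac{\log{\left(3 \right)}}{9} + \frac{\log{\left(9 \right)}}{15} + \frac{\log{\left(5 \right)}}{9} + \frac{8 \log{\left(\frac{9}{2} \right)}}{45}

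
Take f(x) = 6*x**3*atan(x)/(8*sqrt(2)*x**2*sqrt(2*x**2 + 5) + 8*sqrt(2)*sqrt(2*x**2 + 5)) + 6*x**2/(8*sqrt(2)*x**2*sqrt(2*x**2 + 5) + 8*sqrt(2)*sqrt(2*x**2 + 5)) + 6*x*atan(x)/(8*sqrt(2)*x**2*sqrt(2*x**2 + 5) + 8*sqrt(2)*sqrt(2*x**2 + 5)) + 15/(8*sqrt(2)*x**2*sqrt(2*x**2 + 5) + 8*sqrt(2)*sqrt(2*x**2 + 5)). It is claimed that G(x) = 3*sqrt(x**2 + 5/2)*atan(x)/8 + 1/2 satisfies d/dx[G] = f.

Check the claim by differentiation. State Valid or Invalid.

Valid: G'(x) = f(x).

d/dx[G] = (6*x**3*atan(x) + 6*x**2 + 6*x*atan(x) + 15)/(8*sqrt(2)*x**2*sqrt(2*x**2 + 5) + 8*sqrt(2)*sqrt(2*x**2 + 5))
This equals f(x) exactly, so the claim holds.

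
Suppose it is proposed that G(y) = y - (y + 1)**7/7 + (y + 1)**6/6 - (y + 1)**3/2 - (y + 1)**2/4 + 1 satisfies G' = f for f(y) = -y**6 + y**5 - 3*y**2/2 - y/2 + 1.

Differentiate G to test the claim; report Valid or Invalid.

Invalid: d/dy[G] - f = -6*y**5 - 10*y**4 - 10*y**3 - 5*y**2 - 4*y - 2, which is not 0.

d/dy[G] = -y**6 - 5*y**5 - 10*y**4 - 10*y**3 - 13*y**2/2 - 9*y/2 - 1
d/dy[G] - f(y) = -6*y**5 - 10*y**4 - 10*y**3 - 5*y**2 - 4*y - 2 != 0.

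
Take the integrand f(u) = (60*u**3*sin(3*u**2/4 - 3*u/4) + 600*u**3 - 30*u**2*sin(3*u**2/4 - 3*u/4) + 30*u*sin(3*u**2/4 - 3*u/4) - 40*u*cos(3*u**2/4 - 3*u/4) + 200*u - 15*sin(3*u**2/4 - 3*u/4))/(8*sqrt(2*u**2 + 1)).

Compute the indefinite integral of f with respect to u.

F(u) = 5*sqrt(2*u**2 + 1)*(5*u**2 - cos(3*u**2/4 - 3*u/4))/2 + C

f has the shape v'r + vr' for v = 5*sqrt(2*u**2 + 1)/2 and r = 5*u**2 - cos(3*u**2/4 - 3*u/4) — it is the derivative of the product v*r.
Check: d/du[5*sqrt(2*u**2 + 1)*(5*u**2 - cos(3*u**2/4 - 3*u/4))/2] = (60*u**3*sin(3*u**2/4 - 3*u/4) + 600*u**3 - 30*u**2*sin(3*u**2/4 - 3*u/4) + 30*u*sin(3*u**2/4 - 3*u/4) - 40*u*cos(3*u**2/4 - 3*u/4) + 200*u - 15*sin(3*u**2/4 - 3*u/4))/(8*sqrt(2*u**2 + 1)) = f(u).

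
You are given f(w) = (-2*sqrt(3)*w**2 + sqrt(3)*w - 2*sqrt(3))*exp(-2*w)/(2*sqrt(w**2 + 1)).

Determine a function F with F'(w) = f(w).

An antiderivative is F(w) = sqrt(3*w**2 + 3)*exp(-2*w)/2.

f has the shape u'v + uv' for u = sqrt(3*w**2 + 3)/2 and v = exp(-2*w) — it is the derivative of the product u*v.
Check: d/dw[sqrt(3*w**2 + 3)*exp(-2*w)/2] = (-2*sqrt(3)*w**2 + sqrt(3)*w - 2*sqrt(3))*exp(-2*w)/(2*sqrt(w**2 + 1)) = f(w).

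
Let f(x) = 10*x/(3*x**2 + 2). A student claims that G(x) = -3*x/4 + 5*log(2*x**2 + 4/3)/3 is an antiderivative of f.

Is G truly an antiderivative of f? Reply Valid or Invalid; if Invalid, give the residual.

d/dx[G] = (-9*x**2 + 40*x - 6)/(12*x**2 + 8)
d/dx[G] - f(x) = -3/4 != 0.

Invalid: d/dx[G] - f = -3/4, which is not 0.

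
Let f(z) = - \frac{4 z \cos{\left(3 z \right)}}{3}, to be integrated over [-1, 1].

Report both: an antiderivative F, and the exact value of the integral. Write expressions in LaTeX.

An antiderivative F(z) passes only if d/dz[F] lands on f(z) exactly.
F(z) = - \frac{4 z \sin{\left(3 z \right)}}{9} - \frac{4 \cos{\left(3 z \right)}}{27} is an antiderivative of f.
Check: d/dz[- \frac{4 z \sin{\left(3 z \right)}}{9} - \frac{4 \cos{\left(3 z \right)}}{27}] = - \frac{4 z \cos{\left(3 z \right)}}{3} = f(z).
F(1) = - \frac{4 \sin{\left(3 \right)}}{9} - \frac{4 \cos{\left(3 \right)}}{27}; F(-1) = - \frac{4 \sin{\left(3 \right)}}{9} - \frac{4 \cos{\left(3 \right)}}{27}.
Integral = F(1) - F(-1) = 0.

Antiderivative: F(z) = - \frac{4 z \sin{\left(3 z \right)}}{9} - \frac{4 \cos{\left(3 z \right)}}{27}; value = 0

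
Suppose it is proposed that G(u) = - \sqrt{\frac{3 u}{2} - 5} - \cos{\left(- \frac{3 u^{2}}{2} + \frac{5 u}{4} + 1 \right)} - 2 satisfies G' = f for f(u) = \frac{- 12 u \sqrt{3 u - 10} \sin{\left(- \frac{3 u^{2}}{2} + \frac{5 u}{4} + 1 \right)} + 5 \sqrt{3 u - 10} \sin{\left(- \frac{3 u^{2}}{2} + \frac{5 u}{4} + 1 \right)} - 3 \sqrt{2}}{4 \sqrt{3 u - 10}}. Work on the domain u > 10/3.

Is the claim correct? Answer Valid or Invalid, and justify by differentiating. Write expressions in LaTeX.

Valid. The derivative of G reproduces f.

d/du[G] = \frac{- 12 u \sqrt{3 u - 10} \sin{\left(- \frac{3 u^{2}}{2} + \frac{5 u}{4} + 1 \right)} + 5 \sqrt{3 u - 10} \sin{\left(- \frac{3 u^{2}}{2} + \frac{5 u}{4} + 1 \right)} - 3 \sqrt{2}}{4 \sqrt{3 u - 10}}
This equals f(u) exactly, so the claim holds.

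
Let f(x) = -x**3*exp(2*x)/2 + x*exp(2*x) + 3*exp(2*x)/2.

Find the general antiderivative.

F(x) = (-4*x**3 + 6*x**2 + 2*x + 11)*exp(2*x)/16 + C

f has the shape u'v + uv' for u = -x**3/4 + 3*x**2/8 + x/8 + 11/16 and v = exp(2*x) — it is the derivative of the product u*v.
Check: d/dx[(-4*x**3 + 6*x**2 + 2*x + 11)*exp(2*x)/16] = -x**3*exp(2*x)/2 + x*exp(2*x) + 3*exp(2*x)/2 = f(x).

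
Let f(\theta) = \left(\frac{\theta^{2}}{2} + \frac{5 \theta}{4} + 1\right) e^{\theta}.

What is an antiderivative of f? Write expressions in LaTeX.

Recognize the product-rule pattern: f = u'v + uv' with u = \frac{\theta^{2}}{2} + \frac{\theta}{4} + \frac{3}{4}, v = e^{\theta}, so integration by parts undoes it.
Check: d/d\theta[\frac{\left(2 \theta^{2} + \theta + 3\right) e^{\theta}}{4}] = \frac{\theta^{2} e^{\theta}}{2} + \frac{5 \theta e^{\theta}}{4} + e^{\theta}, which equals f(\theta).

An antiderivative is F(\theta) = \frac{\left(2 \theta^{2} + \theta + 3\right) e^{\theta}}{4}.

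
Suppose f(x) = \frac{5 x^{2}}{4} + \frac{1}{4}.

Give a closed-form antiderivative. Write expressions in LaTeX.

Recover f(x) by differentiating a candidate F(x); any mismatch rules it out.
Check: d/dx[\frac{5 x^{3}}{12} + \frac{x}{4}] = \frac{5 x^{2}}{4} + \frac{1}{4} = f(x).

An antiderivative is F(x) = \frac{5 x^{3}}{12} + \frac{x}{4}.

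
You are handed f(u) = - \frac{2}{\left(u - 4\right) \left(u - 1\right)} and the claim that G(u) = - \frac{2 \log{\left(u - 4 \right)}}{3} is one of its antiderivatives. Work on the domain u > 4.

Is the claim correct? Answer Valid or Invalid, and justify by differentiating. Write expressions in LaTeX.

Invalid: d/du[G] - f = - \frac{2}{3 u - 3}, which is not 0.

d/du[G] = - \frac{2}{3 u - 12}
d/du[G] - f(u) = - \frac{2}{3 u - 3} != 0.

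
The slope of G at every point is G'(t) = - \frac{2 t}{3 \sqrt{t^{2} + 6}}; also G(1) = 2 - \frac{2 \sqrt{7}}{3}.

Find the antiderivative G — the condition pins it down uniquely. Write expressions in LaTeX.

G(t) = 2 - \frac{2 \sqrt{t^{2} + 6}}{3}

G'(t) matches the chain-rule pattern g'(h)*h' with inner function h(t) = t^{2} + 6; substituting u = h(t) collapses the integral.
A general antiderivative is - \frac{2 \sqrt{t^{2} + 6}}{3} + C.
The condition gives C = 2 - \frac{2 \sqrt{7}}{3} - (- \frac{2 \sqrt{7}}{3}) = 2.
So G(t) = 2 - \frac{2 \sqrt{t^{2} + 6}}{3}.
Check: d/dt[2 - \frac{2 \sqrt{t^{2} + 6}}{3}] = - \frac{2 t}{3 \sqrt{t^{2} + 6}} = G'(t).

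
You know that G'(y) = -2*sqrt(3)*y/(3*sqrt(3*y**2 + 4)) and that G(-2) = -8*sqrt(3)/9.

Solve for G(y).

G'(y) matches the chain-rule pattern g'(h)*h' with inner function h(y) = y**2 + 4/3; substituting u = h(y) collapses the integral.
A general antiderivative is -2*sqrt(y**2 + 4/3)/3 + C.
The condition gives C = -8*sqrt(3)/9 - (-8*sqrt(3)/9) = 0.
So G(y) = -2*sqrt(y**2 + 4/3)/3.
Check: d/dy[-2*sqrt(y**2 + 4/3)/3] = -2*sqrt(3)*y/(3*sqrt(3*y**2 + 4)) = G'(y).

G(y) = -2*sqrt(y**2 + 4/3)/3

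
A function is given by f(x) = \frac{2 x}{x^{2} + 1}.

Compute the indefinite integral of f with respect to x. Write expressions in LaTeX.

F(x) = \log{\left(2 x^{2} + 2 \right)} + C

The substitution u = 2 x^{2} + 2 works: f is exactly (dF/du)*(du/dx) for that inner function.
Check: d/dx[\log{\left(2 x^{2} + 2 \right)}] = \frac{2 x}{x^{2} + 1} = f(x).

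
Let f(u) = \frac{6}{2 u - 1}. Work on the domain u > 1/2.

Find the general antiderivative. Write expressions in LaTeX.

For F(u) to be correct the identity F'(u) - f(u) = 0 must hold.
Check: d/du[3 \log{\left(2 u - 1 \right)}] = \frac{6}{2 u - 1} = f(u).

F(u) = 3 \log{\left(2 u - 1 \right)} + C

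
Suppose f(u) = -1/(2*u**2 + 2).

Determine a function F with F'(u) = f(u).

Check any antiderivative F(u) by computing F'(u) and comparing it with f(u).
Check: d/du[-atan(u)/2] = -1/(2*u**2 + 2) = f(u).

An antiderivative is F(u) = -atan(u)/2.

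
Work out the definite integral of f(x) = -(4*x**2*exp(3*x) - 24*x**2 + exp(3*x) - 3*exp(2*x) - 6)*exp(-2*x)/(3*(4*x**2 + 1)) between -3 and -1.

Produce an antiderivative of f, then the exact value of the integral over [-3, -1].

Antiderivative: F(x) = -exp(x)/3 + atan(2*x)/2 - exp(-2*x); value = -exp(2) - atan(2)/2 - exp(-1)/3 + exp(-3)/3 + atan(6)/2 + exp(6)

Differentiate the proposed F(x) back; it has to land on f(x) exactly.
F(x) = -exp(x)/3 + atan(2*x)/2 - exp(-2*x) is an antiderivative of f.
Check: d/dx[-exp(x)/3 + atan(2*x)/2 - exp(-2*x)] = (-4*x**2*exp(3*x) + 24*x**2 - exp(3*x) + 3*exp(2*x) + 6)/(12*x**2*exp(2*x) + 3*exp(2*x)), which equals f(x).
F(-1) = -exp(2) - atan(2)/2 - exp(-1)/3; F(-3) = -exp(6) - atan(6)/2 - exp(-3)/3.
Integral = F(-1) - F(-3) = -exp(2) - atan(2)/2 - exp(-1)/3 + exp(-3)/3 + atan(6)/2 + exp(6).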